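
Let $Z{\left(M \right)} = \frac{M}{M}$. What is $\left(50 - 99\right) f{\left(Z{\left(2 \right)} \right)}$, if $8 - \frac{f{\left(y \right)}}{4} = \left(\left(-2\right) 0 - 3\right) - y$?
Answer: $-2352$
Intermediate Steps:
$Z{\left(M \right)} = 1$
$f{\left(y \right)} = 44 + 4 y$ ($f{\left(y \right)} = 32 - 4 \left(\left(\left(-2\right) 0 - 3\right) - y\right) = 32 - 4 \left(\left(0 - 3\right) - y\right) = 32 - 4 \left(-3 - y\right) = 32 + \left(12 + 4 y\right) = 44 + 4 y$)
$\left(50 - 99\right) f{\left(Z{\left(2 \right)} \right)} = \left(50 - 99\right) \left(44 + 4 \cdot 1\right) = - 49 \left(44 + 4\right) = \left(-49\right) 48 = -2352$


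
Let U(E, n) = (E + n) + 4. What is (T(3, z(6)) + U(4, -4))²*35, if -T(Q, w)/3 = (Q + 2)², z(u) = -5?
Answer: 176435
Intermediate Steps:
U(E, n) = 4 + E + n
T(Q, w) = -3*(2 + Q)² (T(Q, w) = -3*(Q + 2)² = -3*(2 + Q)²)
(T(3, z(6)) + U(4, -4))²*35 = (-3*(2 + 3)² + (4 + 4 - 4))²*35 = (-3*5² + 4)²*35 = (-3*25 + 4)²*35 = (-75 + 4)²*35 = (-71)²*35 = 5041*35 = 176435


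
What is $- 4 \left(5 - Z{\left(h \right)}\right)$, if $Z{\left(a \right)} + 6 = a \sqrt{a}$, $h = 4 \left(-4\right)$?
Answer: $-44 - 256 i \approx -44.0 - 256.0 i$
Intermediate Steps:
$h = -16$
$Z{\left(a \right)} = -6 + a^{\frac{3}{2}}$ ($Z{\left(a \right)} = -6 + a \sqrt{a} = -6 + a^{\frac{3}{2}}$)
$- 4 \left(5 - Z{\left(h \right)}\right) = - 4 \left(5 - \left(-6 + \left(-16\right)^{\frac{3}{2}}\right)\right) = - 4 \left(5 - \left(-6 - 64 i\right)\right) = - 4 \left(5 + \left(6 + 64 i\right)\right) = - 4 \left(11 + 64 i\right) = -44 - 256 i$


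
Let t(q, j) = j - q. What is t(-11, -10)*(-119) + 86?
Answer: -33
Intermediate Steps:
t(-11, -10)*(-119) + 86 = (-10 - 1*(-11))*(-119) + 86 = (-10 + 11)*(-119) + 86 = 1*(-119) + 86 = -119 + 86 = -33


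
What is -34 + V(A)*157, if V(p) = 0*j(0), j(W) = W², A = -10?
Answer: -34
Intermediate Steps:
V(p) = 0 (V(p) = 0*0² = 0*0 = 0)
-34 + V(A)*157 = -34 + 0*157 = -34 + 0 = -34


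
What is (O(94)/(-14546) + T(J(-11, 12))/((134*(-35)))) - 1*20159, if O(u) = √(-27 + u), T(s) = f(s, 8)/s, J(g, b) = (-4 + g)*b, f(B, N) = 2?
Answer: -8509113899/422100 - √67/14546 ≈ -20159.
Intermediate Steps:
J(g, b) = b*(-4 + g)
T(s) = 2/s
(O(94)/(-14546) + T(J(-11, 12))/((134*(-35)))) - 1*20159 = (√(-27 + 94)/(-14546) + (2/((12*(-4 - 11))))/((134*(-35)))) - 1*20159 = (√67*(-1/14546) + (2/((12*(-15))))/(-4690)) - 20159 = (-√67/14546 + (2/(-180))*(-1/4690)) - 20159 = (-√67/14546 + (2*(-1/180))*(-1/4690)) - 20159 = (-√67/14546 - 1/90*(-1/4690)) - 20159 = (-√67/14546 + 1/422100) - 20159 = (1/422100 - √67/14546) - 20159 = -8509113899/422100 - √67/14546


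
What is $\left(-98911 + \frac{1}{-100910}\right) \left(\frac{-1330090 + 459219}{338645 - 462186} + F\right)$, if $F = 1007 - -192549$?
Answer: $- \frac{238677986966390402337}{12466522310} \approx -1.9146 \cdot 10^{10}$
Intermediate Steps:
$F = 193556$ ($F = 1007 + 192549 = 193556$)
$\left(-98911 + \frac{1}{-100910}\right) \left(\frac{-1330090 + 459219}{338645 - 462186} + F\right) = \left(-98911 + \frac{1}{-100910}\right) \left(\frac{-1330090 + 459219}{338645 - 462186} + 193556\right) = \left(-98911 - \frac{1}{100910}\right) \left(- \frac{870871}{-123541} + 193556\right) = - \frac{9981109011 \left(\left(-870871\right) \left(- \frac{1}{123541}\right) + 193556\right)}{100910} = - \frac{9981109011 \left(\frac{870871}{123541} + 193556\right)}{100910} = \left(- \frac{9981109011}{100910}\right) \frac{23912972667}{123541} = - \frac{238677986966390402337}{12466522310}$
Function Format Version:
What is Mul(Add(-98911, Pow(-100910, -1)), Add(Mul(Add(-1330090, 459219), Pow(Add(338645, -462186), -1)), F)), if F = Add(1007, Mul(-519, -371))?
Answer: Rational(-238677986966390402337, 12466522310) ≈ -1.9146e+10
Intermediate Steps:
F = 193556 (F = Add(1007, 192549) = 193556)
Mul(Add(-98911, Pow(-100910, -1)), Add(Mul(Add(-1330090, 459219), Pow(Add(338645, -462186), -1)), F)) = Mul(Add(-98911, Pow(-100910, -1)), Add(Mul(Add(-1330090, 459219), Pow(Add(338645, -462186), -1)), 193556)) = Mul(Add(-98911, Rational(-1, 100910)), Add(Mul(-870871, Pow(-123541, -1)), 193556)) = Mul(Rational(-9981109011, 100910), Add(Mul(-870871, Rational(-1, 123541)), 193556)) = Mul(Rational(-9981109011, 100910), Add(Rational(870871, 123541), 193556)) = Mul(Rational(-9981109011, 100910), Rational(23912972667, 123541)) = Rational(-238677986966390402337, 12466522310)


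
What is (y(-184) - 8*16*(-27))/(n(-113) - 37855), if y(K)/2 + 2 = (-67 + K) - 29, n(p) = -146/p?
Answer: -108932/1425823 ≈ -0.076399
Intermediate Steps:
y(K) = -196 + 2*K (y(K) = -4 + 2*((-67 + K) - 29) = -4 + 2*(-96 + K) = -4 + (-192 + 2*K) = -196 + 2*K)
(y(-184) - 8*16*(-27))/(n(-113) - 37855) = ((-196 + 2*(-184)) - 8*16*(-27))/(-146/(-113) - 37855) = ((-196 - 368) - 128*(-27))/(-146*(-1/113) - 37855) = (-564 + 3456)/(146/113 - 37855) = 2892/(-4277469/113) = 2892*(-113/4277469) = -108932/1425823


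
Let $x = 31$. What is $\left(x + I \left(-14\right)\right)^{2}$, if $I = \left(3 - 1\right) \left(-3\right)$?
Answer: $13225$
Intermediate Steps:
$I = -6$ ($I = 2 \left(-3\right) = -6$)
$\left(x + I \left(-14\right)\right)^{2} = \left(31 - -84\right)^{2} = \left(31 + 84\right)^{2} = 115^{2} = 13225$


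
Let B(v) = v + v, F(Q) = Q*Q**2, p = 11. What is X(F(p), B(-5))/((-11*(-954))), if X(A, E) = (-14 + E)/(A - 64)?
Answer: -4/2215983 ≈ -1.8051e-6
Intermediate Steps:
F(Q) = Q**3
B(v) = 2*v
X(A, E) = (-14 + E)/(-64 + A)
X(F(p), B(-5))/((-11*(-954))) = ((-14 + 2*(-5))/(-64 + 11**3))/((-11*(-954))) = ((-14 - 10)/(-64 + 1331))/10494 = (-24/1267)*(1/10494) = ((1/1267)*(-24))*(1/10494) = -24/1267*1/10494 = -4/2215983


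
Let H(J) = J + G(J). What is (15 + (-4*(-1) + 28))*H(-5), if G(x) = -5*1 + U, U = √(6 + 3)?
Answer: -329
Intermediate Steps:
U = 3 (U = √9 = 3)
G(x) = -2 (G(x) = -5*1 + 3 = -5 + 3 = -2)
H(J) = -2 + J (H(J) = J - 2 = -2 + J)
(15 + (-4*(-1) + 28))*H(-5) = (15 + (-4*(-1) + 28))*(-2 - 5) = (15 + (4 + 28))*(-7) = (15 + 32)*(-7) = 47*(-7) = -329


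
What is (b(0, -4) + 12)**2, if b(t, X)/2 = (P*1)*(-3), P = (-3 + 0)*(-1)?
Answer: 36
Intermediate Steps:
P = 3 (P = -3*(-1) = 3)
b(t, X) = -18 (b(t, X) = 2*((3*1)*(-3)) = 2*(3*(-3)) = 2*(-9) = -18)
(b(0, -4) + 12)**2 = (-18 + 12)**2 = (-6)**2 = 36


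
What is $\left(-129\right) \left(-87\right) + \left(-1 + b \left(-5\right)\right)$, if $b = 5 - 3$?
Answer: $11212$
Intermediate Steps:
$b = 2$ ($b = 5 - 3 = 2$)
$\left(-129\right) \left(-87\right) + \left(-1 + b \left(-5\right)\right) = \left(-129\right) \left(-87\right) + \left(-1 + 2 \left(-5\right)\right) = 11223 - 11 = 11212$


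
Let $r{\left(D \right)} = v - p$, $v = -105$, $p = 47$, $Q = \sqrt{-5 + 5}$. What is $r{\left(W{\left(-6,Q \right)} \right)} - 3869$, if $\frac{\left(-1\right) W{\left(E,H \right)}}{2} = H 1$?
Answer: $-4021$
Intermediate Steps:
$Q = 0$ ($Q = \sqrt{0} = 0$)
$W{\left(E,H \right)} = - 2 H$ ($W{\left(E,H \right)} = - 2 H 1 = - 2 H$)
$r{\left(D \right)} = -152$ ($r{\left(D \right)} = -105 - 47 = -152$)
$r{\left(W{\left(-6,Q \right)} \right)} - 3869 = -152 - 3869 = -4021$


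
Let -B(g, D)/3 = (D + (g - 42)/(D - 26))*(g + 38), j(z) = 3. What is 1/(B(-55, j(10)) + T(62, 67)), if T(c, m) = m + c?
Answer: 23/11433 ≈ 0.0020117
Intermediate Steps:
T(c, m) = c + m
B(g, D) = -3*(38 + g)*(D + (-42 + g)/(-26 + D)) (B(g, D) = -3*(D + (g - 42)/(D - 26))*(g + 38) = -3*(D + (-42 + g)/(-26 + D))*(38 + g) = -3*(38 + g)*(D + (-42 + g)/(-26 + D)))
1/(B(-55, j(10)) + T(62, 67)) = 1/(3*(1596 - 1*(-55)**2 - 38*3**2 + 4*(-55) + 988*3 - 1*(-55)*3**2 + 26*3*(-55))/(-26 + 3) + (62 + 67)) = 1/(3*(1596 - 1*3025 - 38*9 - 220 + 2964 - 1*(-55)*9 - 4290)/(-23) + 129) = 1/(3*(-1/23)*(1596 - 3025 - 342 - 220 + 2964 + 495 - 4290) + 129) = 1/(3*(-1/23)*(-2822) + 129) = 1/(8466/23 + 129) = 1/(11433/23) = 23/11433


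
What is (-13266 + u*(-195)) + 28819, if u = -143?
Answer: 43438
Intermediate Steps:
(-13266 + u*(-195)) + 28819 = (-13266 - 143*(-195)) + 28819 = (-13266 + 27885) + 28819 = 14619 + 28819 = 43438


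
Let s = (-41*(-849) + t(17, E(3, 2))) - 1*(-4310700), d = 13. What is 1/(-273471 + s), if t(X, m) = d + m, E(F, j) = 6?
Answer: 1/4072057 ≈ 2.4558e-7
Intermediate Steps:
t(X, m) = 13 + m
s = 4345528 (s = (-41*(-849) + (13 + 6)) - 1*(-4310700) = (34809 + 19) + 4310700 = 34828 + 4310700 = 4345528)
1/(-273471 + s) = 1/(-273471 + 4345528) = 1/4072057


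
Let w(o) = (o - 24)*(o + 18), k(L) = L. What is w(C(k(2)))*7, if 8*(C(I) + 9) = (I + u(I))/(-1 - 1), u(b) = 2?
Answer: -32585/16 ≈ -2036.6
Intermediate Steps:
C(I) = -73/8 - I/16 (C(I) = -9 + ((I + 2)/(-1 - 1))/8 = -9 + ((2 + I)/(-2))/8 = -9 + ((2 + I)*(-½))/8 = -9 + (-1 - I/2)/8 = -9 + (-⅛ - I/16) = -73/8 - I/16)
w(o) = (-24 + o)*(18 + o)
w(C(k(2)))*7 = (-432 + (-73/8 - 1/16*2)² - 6*(-73/8 - 1/16*2))*7 = (-432 + (-73/8 - ⅛)² - 6*(-73/8 - ⅛))*7 = (-432 + (-37/4)² - 6*(-37/4))*7 = (-432 + 1369/16 + 111/2)*7 = -4655/16*7 = -32585/16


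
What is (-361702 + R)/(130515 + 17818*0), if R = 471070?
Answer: 5208/6215 ≈ 0.83797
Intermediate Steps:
(-361702 + R)/(130515 + 17818*0) = (-361702 + 471070)/(130515 + 17818*0) = 109368/(130515 + 0) = 109368/130515 = 109368*(1/130515) = 5208/6215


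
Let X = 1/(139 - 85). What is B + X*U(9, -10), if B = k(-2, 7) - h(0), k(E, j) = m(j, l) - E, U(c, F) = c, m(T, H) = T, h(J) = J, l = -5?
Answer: 55/6 ≈ 9.1667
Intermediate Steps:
k(E, j) = j - E
X = 1/54 ≈ 0.018519
B = 9 (B = (7 - 1*(-2)) - 1*0 = (7 + 2) + 0 = 9 + 0 = 9)
B + X*U(9, -10) = 9 + (1/54)*9 = 9 + ⅙ = 55/6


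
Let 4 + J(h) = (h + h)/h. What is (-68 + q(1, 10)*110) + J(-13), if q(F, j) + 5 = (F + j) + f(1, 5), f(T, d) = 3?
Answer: 920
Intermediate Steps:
J(h) = -2 (J(h) = -4 + (h + h)/h = -4 + (2*h)/h = -4 + 2 = -2)
q(F, j) = -2 + F + j (q(F, j) = -5 + ((F + j) + 3) = -5 + (3 + F + j) = -2 + F + j)
(-68 + q(1, 10)*110) + J(-13) = (-68 + (-2 + 1 + 10)*110) - 2 = (-68 + 9*110) - 2 = (-68 + 990) - 2 = 922 - 2 = 920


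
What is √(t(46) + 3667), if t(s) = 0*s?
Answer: √3667 ≈ 60.556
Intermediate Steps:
t(s) = 0
√(t(46) + 3667) = √(0 + 3667) = √3667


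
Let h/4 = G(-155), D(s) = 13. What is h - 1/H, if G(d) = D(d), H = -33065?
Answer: 1719381/33065 ≈ 52.000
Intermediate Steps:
G(d) = 13
h = 52 (h = 4*13 = 52)
h - 1/H = 52 - 1/(-33065) = 52 - 1*(-1/33065) = 52 + 1/33065 = 1719381/33065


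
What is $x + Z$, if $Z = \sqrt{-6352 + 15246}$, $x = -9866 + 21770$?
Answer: $11904 + \sqrt{8894} \approx 11998.0$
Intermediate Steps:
$x = 11904$
$Z = \sqrt{8894} \approx 94.308$
$x + Z = 11904 + \sqrt{8894}$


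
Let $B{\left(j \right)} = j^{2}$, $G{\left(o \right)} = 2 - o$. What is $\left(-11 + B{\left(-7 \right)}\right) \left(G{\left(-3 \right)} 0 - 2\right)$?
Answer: $-76$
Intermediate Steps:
$\left(-11 + B{\left(-7 \right)}\right) \left(G{\left(-3 \right)} 0 - 2\right) = \left(-11 + \left(-7\right)^{2}\right) \left(\left(2 - -3\right) 0 - 2\right) = \left(-11 + 49\right) \left(\left(2 + 3\right) 0 - 2\right) = 38 \left(5 \cdot 0 - 2\right) = 38 \left(0 - 2\right) = 38 \left(-2\right) = -76$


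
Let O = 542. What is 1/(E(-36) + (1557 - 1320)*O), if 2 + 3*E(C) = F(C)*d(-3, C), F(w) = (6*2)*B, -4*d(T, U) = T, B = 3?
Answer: 3/385387 ≈ 7.7844e-6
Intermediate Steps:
d(T, U) = -T/4
F(w) = 36 (F(w) = (6*2)*3 = 12*3 = 36)
E(C) = 25/3 (E(C) = -2/3 + (36*(-1/4*(-3)))/3 = -2/3 + (36*(3/4))/3 = -2/3 + (1/3)*27 = -2/3 + 9 = 25/3)
1/(E(-36) + (1557 - 1320)*O) = 1/(25/3 + (1557 - 1320)*542) = 1/(25/3 + 237*542) = 1/(25/3 + 128454) = 1/(385387/3) = 3/385387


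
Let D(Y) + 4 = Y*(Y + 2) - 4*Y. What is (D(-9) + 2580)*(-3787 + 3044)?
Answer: -1987525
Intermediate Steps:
D(Y) = -4 - 4*Y + Y*(2 + Y) (D(Y) = -4 + (Y*(Y + 2) - 4*Y) = -4 + (Y*(2 + Y) - 4*Y) = -4 + (-4*Y + Y*(2 + Y)) = -4 - 4*Y + Y*(2 + Y))
(D(-9) + 2580)*(-3787 + 3044) = ((-4 + (-9)**2 - 2*(-9)) + 2580)*(-3787 + 3044) = ((-4 + 81 + 18) + 2580)*(-743) = (95 + 2580)*(-743) = 2675*(-743) = -1987525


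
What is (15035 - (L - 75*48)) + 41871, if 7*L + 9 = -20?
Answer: 423571/7 ≈ 60510.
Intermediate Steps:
L = -29/7 (L = -9/7 + (1/7)*(-20) = -9/7 - 20/7 = -29/7 ≈ -4.1429)
(15035 - (L - 75*48)) + 41871 = (15035 - (-29/7 - 75*48)) + 41871 = (15035 - (-29/7 - 3600)) + 41871 = (15035 - 1*(-25229/7)) + 41871 = (15035 + 25229/7) + 41871 = 130474/7 + 41871 = 423571/7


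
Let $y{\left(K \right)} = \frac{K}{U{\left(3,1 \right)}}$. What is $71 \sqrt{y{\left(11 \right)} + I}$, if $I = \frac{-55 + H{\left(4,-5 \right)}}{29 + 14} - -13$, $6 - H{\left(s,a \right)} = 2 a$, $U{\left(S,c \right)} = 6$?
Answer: $\frac{71 \sqrt{926994}}{258} \approx 264.96$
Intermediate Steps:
$H{\left(s,a \right)} = 6 - 2 a$
$y{\left(K \right)} = \frac{K}{6}$
$I = \frac{520}{43}$ ($I = \frac{-55 + \left(6 - -10\right)}{29 + 14} - -13 = \frac{-55 + \left(6 + 10\right)}{43} + 13 = \left(-55 + 16\right) \frac{1}{43} + 13 = \left(-39\right) \frac{1}{43} + 13 = - \frac{39}{43} + 13 = \frac{520}{43} \approx 12.093$)
$71 \sqrt{y{\left(11 \right)} + I} = 71 \sqrt{\frac{1}{6} \cdot 11 + \frac{520}{43}} = 71 \sqrt{\frac{11}{6} + \frac{520}{43}} = 71 \sqrt{\frac{3593}{258}} = 71 \frac{\sqrt{926994}}{258} = \frac{71 \sqrt{926994}}{258}$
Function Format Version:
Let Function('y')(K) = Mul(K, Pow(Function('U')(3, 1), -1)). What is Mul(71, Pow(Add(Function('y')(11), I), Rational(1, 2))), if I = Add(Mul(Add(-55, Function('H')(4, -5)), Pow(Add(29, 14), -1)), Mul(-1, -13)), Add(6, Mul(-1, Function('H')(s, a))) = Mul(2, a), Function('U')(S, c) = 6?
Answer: Mul(Rational(71, 258), Pow(926994, Rational(1, 2))) ≈ 264.96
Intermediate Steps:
Function('H')(s, a) = Add(6, Mul(-2, a)) (Function('H')(s, a) = Add(6, Mul(-1, Mul(2, a))) = Add(6, Mul(-2, a)))
Function('y')(K) = Mul(Rational(1, 6), K) (Function('y')(K) = Mul(K, Pow(6, -1)) = Mul(K, Rational(1, 6)) = Mul(Rational(1, 6), K))
I = Rational(520, 43) (I = Add(Mul(Add(-55, Add(6, Mul(-2, -5))), Pow(Add(29, 14), -1)), Mul(-1, -13)) = Add(Mul(Add(-55, Add(6, 10)), Pow(43, -1)), 13) = Add(Mul(Add(-55, 16), Rational(1, 43)), 13) = Add(Mul(-39, Rational(1, 43)), 13) = Add(Rational(-39, 43), 13) = Rational(520, 43) ≈ 12.093)
Mul(71, Pow(Add(Function('y')(11), I), Rational(1, 2))) = Mul(71, Pow(Add(Mul(Rational(1, 6), 11), Rational(520, 43)), Rational(1, 2))) = Mul(71, Pow(Add(Rational(11, 6), Rational(520, 43)), Rational(1, 2))) = Mul(71, Pow(Rational(3593, 258), Rational(1, 2))) = Mul(71, Mul(Rational(1, 258), Pow(926994, Rational(1, 2)))) = Mul(Rational(71, 258), Pow(926994, Rational(1, 2)))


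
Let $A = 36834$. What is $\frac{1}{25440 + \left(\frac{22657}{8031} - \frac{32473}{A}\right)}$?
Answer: $\frac{14086374}{358384676335} \approx 3.9305 \cdot 10^{-5}$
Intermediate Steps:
$\frac{1}{25440 + \left(\frac{22657}{8031} - \frac{32473}{A}\right)} = \frac{1}{25440 + \left(\frac{22657}{8031} - \frac{32473}{36834}\right)} = \frac{1}{25440 + \left(22657 \cdot \frac{1}{8031} - \frac{4639}{5262}\right)} = \frac{1}{25440 + \left(\frac{22657}{8031} - \frac{4639}{5262}\right)} = \frac{1}{25440 + \frac{27321775}{14086374}} = \frac{1}{\frac{358384676335}{14086374}} = \frac{14086374}{358384676335}$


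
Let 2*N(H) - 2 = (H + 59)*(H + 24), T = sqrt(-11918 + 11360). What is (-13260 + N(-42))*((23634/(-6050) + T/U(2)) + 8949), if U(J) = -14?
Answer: -362914074096/3025 + 2874*I*sqrt(62) ≈ -1.1997e+8 + 22630.0*I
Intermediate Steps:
T = 3*I*sqrt(62) (T = sqrt(-558) = 3*I*sqrt(62) ≈ 23.622*I)
N(H) = 1 + (24 + H)*(59 + H)/2 (N(H) = 1 + ((H + 59)*(H + 24))/2 = 1 + ((59 + H)*(24 + H))/2 = 1 + ((24 + H)*(59 + H))/2 = 1 + (24 + H)*(59 + H)/2)
(-13260 + N(-42))*((23634/(-6050) + T/U(2)) + 8949) = (-13260 + (709 + (1/2)*(-42)**2 + (83/2)*(-42)))*((23634/(-6050) + (3*I*sqrt(62))/(-14)) + 8949) = (-13260 + (709 + (1/2)*1764 - 1743))*((23634*(-1/6050) + (3*I*sqrt(62))*(-1/14)) + 8949) = (-13260 + (709 + 882 - 1743))*((-11817/3025 - 3*I*sqrt(62)/14) + 8949) = (-13260 - 152)*(27058908/3025 - 3*I*sqrt(62)/14) = -13412*(27058908/3025 - 3*I*sqrt(62)/14) = -362914074096/3025 + 2874*I*sqrt(62)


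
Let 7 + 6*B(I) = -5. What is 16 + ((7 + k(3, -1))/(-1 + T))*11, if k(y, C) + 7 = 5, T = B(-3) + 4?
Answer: 71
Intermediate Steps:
B(I) = -2 (B(I) = -7/6 + (1/6)*(-5) = -7/6 - 5/6 = -2)
T = 2 (T = -2 + 4 = 2)
k(y, C) = -2 (k(y, C) = -7 + 5 = -2)
16 + ((7 + k(3, -1))/(-1 + T))*11 = 16 + ((7 - 2)/(-1 + 2))*11 = 16 + (5/1)*11 = 16 + (5*1)*11 = 16 + 5*11 = 16 + 55 = 71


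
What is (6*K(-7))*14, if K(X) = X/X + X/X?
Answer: 168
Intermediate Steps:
K(X) = 2 (K(X) = 1 + 1 = 2)
(6*K(-7))*14 = (6*2)*14 = 12*14 = 168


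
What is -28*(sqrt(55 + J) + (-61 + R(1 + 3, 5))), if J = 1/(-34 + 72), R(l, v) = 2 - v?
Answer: 1792 - 14*sqrt(79458)/19 ≈ 1584.3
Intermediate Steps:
J = 1/38 ≈ 0.026316
-28*(sqrt(55 + J) + (-61 + R(1 + 3, 5))) = -28*(sqrt(55 + 1/38) + (-61 + (2 - 1*5))) = -28*(sqrt(2091/38) + (-61 + (2 - 5))) = -28*(sqrt(79458)/38 + (-61 - 3)) = -28*(sqrt(79458)/38 - 64) = -28*(-64 + sqrt(79458)/38) = 1792 - 14*sqrt(79458)/19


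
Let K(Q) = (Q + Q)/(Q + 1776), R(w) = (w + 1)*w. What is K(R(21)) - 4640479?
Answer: -1730898513/373 ≈ -4.6405e+6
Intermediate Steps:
R(w) = w*(1 + w) (R(w) = (1 + w)*w = w*(1 + w))
K(Q) = 2*Q/(1776 + Q) (K(Q) = (2*Q)/(1776 + Q) = 2*Q/(1776 + Q))
K(R(21)) - 4640479 = 2*(21*(1 + 21))/(1776 + 21*(1 + 21)) - 4640479 = 2*(21*22)/(1776 + 21*22) - 4640479 = 2*462/(1776 + 462) - 4640479 = 2*462/2238 - 4640479 = 2*462*(1/2238) - 4640479 = 154/373 - 4640479 = -1730898513/373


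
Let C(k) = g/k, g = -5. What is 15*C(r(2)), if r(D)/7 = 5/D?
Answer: -30/7 ≈ -4.2857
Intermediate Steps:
r(D) = 35/D (r(D) = 7*(5/D) = 35/D)
C(k) = -5/k
15*C(r(2)) = 15*(-5/(35/2)) = 15*(-5/(35*(½))) = 15*(-5/35/2) = 15*(-5*2/35) = 15*(-2/7) = -30/7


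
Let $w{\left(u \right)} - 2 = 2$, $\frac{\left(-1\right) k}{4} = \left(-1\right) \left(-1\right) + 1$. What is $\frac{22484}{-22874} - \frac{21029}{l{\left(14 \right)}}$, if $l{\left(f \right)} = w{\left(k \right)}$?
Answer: $- \frac{240553641}{45748} \approx -5258.2$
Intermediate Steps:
$k = -8$ ($k = - 4 \left(\left(-1\right) \left(-1\right) + 1\right) = - 4 \left(1 + 1\right) = \left(-4\right) 2 = -8$)
$w{\left(u \right)} = 4$ ($w{\left(u \right)} = 2 + 2 = 4$)
$l{\left(f \right)} = 4$
$\frac{22484}{-22874} - \frac{21029}{l{\left(14 \right)}} = \frac{22484}{-22874} - \frac{21029}{4} = 22484 \left(- \frac{1}{22874}\right) - \frac{21029}{4} = - \frac{11242}{11437} - \frac{21029}{4} = - \frac{240553641}{45748}$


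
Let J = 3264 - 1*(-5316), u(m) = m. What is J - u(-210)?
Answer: 8790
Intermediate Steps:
J = 8580 (J = 3264 + 5316 = 8580)
J - u(-210) = 8580 - 1*(-210) = 8580 + 210 = 8790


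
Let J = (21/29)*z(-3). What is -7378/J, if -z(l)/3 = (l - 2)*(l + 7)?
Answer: -15283/90 ≈ -169.81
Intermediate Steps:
z(l) = -3*(-2 + l)*(7 + l) (z(l) = -3*(l - 2)*(l + 7) = -3*(-2 + l)*(7 + l))
J = 1260/29 (J = (21/29)*(42 - 15*(-3) - 3*(-3)**2) = (21*(1/29))*(42 + 45 - 3*9) = 21*(42 + 45 - 27)/29 = (21/29)*60 = 1260/29 ≈ 43.448)
-7378/J = -7378/1260/29 = -7378*29/1260 = -15283/90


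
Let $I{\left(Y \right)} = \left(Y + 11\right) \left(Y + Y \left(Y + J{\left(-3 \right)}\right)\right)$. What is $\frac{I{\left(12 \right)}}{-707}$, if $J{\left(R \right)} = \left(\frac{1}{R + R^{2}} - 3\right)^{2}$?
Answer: $- \frac{17411}{2121} \approx -8.2089$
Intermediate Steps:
$J{\left(R \right)} = \left(-3 + \frac{1}{R + R^{2}}\right)^{2}$
$I{\left(Y \right)} = \left(11 + Y\right) \left(Y + Y \left(\frac{289}{36} + Y\right)\right)$ ($I{\left(Y \right)} = \left(Y + 11\right) \left(Y + Y \left(Y + \frac{\left(-1 + 3 \left(-3\right) + 3 \left(-3\right)^{2}\right)^{2}}{9 \left(1 - 3\right)^{2}}\right)\right) = \left(11 + Y\right) \left(Y + Y \left(Y + \frac{\left(-1 - 9 + 3 \cdot 9\right)^{2}}{9 \cdot 4}\right)\right) = \left(11 + Y\right) \left(Y + Y \left(Y + \frac{1}{9} \cdot \frac{1}{4} \left(-1 - 9 + 27\right)^{2}\right)\right) = \left(11 + Y\right) \left(Y + Y \left(Y + \frac{1}{9} \cdot \frac{1}{4} \cdot 17^{2}\right)\right) = \left(11 + Y\right) \left(Y + Y \left(Y + \frac{1}{9} \cdot \frac{1}{4} \cdot 289\right)\right) = \left(11 + Y\right) \left(Y + Y \left(Y + \frac{289}{36}\right)\right) = \left(11 + Y\right) \left(Y + Y \left(\frac{289}{36} + Y\right)\right)$)
$\frac{I{\left(12 \right)}}{-707} = \frac{\frac{1}{36} \cdot 12 \left(3575 + 36 \cdot 12^{2} + 721 \cdot 12\right)}{-707} = \frac{1}{36} \cdot 12 \left(3575 + 36 \cdot 144 + 8652\right) \left(- \frac{1}{707}\right) = \frac{1}{36} \cdot 12 \left(3575 + 5184 + 8652\right) \left(- \frac{1}{707}\right) = \frac{1}{36} \cdot 12 \cdot 17411 \left(- \frac{1}{707}\right) = \frac{17411}{3} \left(- \frac{1}{707}\right) = - \frac{17411}{2121}$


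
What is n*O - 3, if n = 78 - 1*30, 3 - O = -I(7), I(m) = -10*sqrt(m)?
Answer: 141 - 480*sqrt(7) ≈ -1129.0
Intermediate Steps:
O = 3 - 10*sqrt(7) (O = 3 - (-1)*(-10*sqrt(7)) = 3 - 10*sqrt(7) ≈ -23.458)
n = 48 (n = 78 - 30 = 48)
n*O - 3 = 48*(3 - 10*sqrt(7)) - 3 = (144 - 480*sqrt(7)) - 3 = 141 - 480*sqrt(7)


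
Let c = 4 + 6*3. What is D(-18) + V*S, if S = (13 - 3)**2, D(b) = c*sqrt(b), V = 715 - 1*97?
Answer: 61800 + 66*I*sqrt(2) ≈ 61800.0 + 93.338*I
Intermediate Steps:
V = 618 (V = 715 - 97 = 618)
c = 22 (c = 4 + 18 = 22)
D(b) = 22*sqrt(b)
S = 100 (S = 10**2 = 100)
D(-18) + V*S = 22*sqrt(-18) + 618*100 = 22*(3*I*sqrt(2)) + 61800 = 66*I*sqrt(2) + 61800 = 61800 + 66*I*sqrt(2)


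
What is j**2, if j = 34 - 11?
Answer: 529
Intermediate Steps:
j = 23
j**2 = 23**2 = 529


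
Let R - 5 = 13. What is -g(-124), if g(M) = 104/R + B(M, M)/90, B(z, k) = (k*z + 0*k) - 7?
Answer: -15889/90 ≈ -176.54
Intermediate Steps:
R = 18 (R = 5 + 13 = 18)
B(z, k) = -7 + k*z (B(z, k) = (k*z + 0) - 7 = k*z - 7 = -7 + k*z)
g(M) = 57/10 + M**2/90 (g(M) = 104/18 + (-7 + M*M)/90 = 104*(1/18) + (-7 + M**2)*(1/90) = 52/9 + (-7/90 + M**2/90) = 57/10 + M**2/90)
-g(-124) = -(57/10 + (1/90)*(-124)**2) = -(57/10 + (1/90)*15376) = -(57/10 + 7688/45) = -1*15889/90 = -15889/90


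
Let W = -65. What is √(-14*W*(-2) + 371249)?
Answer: √369429 ≈ 607.81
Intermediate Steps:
√(-14*W*(-2) + 371249) = √(-14*(-65)*(-2) + 371249) = √(910*(-2) + 371249) = √(-1820 + 371249) = √369429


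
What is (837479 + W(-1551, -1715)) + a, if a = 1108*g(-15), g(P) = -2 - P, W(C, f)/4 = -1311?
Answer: 846639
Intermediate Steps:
W(C, f) = -5244 (W(C, f) = 4*(-1311) = -5244)
a = 14404 (a = 1108*(-2 - 1*(-15)) = 1108*(-2 + 15) = 1108*13 = 14404)
(837479 + W(-1551, -1715)) + a = (837479 - 5244) + 14404 = 832235 + 14404 = 846639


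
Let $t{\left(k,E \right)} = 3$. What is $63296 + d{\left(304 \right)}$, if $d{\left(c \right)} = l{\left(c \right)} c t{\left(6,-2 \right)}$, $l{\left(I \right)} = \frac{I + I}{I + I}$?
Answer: $64208$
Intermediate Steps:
$l{\left(I \right)} = 1$ ($l{\left(I \right)} = \frac{2 I}{2 I} = 2 I \frac{1}{2 I} = 1$)
$d{\left(c \right)} = 3 c$ ($d{\left(c \right)} = 1 c 3 = c 3 = 3 c$)
$63296 + d{\left(304 \right)} = 63296 + 3 \cdot 304 = 63296 + 912 = 64208$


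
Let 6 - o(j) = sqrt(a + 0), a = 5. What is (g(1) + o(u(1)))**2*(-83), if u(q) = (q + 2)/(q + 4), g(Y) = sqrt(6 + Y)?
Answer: -83*(6 + sqrt(7) - sqrt(5))**2 ≈ -3410.0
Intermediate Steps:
u(q) = (2 + q)/(4 + q)
o(j) = 6 - sqrt(5) (o(j) = 6 - sqrt(5 + 0) = 6 - sqrt(5))
(g(1) + o(u(1)))**2*(-83) = (sqrt(6 + 1) + (6 - sqrt(5)))**2*(-83) = (sqrt(7) + (6 - sqrt(5)))**2*(-83) = (6 + sqrt(7) - sqrt(5))**2*(-83) = -83*(6 + sqrt(7) - sqrt(5))**2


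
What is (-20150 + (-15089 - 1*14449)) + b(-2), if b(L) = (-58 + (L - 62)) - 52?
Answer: -49862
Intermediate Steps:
b(L) = -172 + L (b(L) = (-58 + (-62 + L)) - 52 = (-120 + L) - 52 = -172 + L)
(-20150 + (-15089 - 1*14449)) + b(-2) = (-20150 + (-15089 - 1*14449)) + (-172 - 2) = (-20150 + (-15089 - 14449)) - 174 = (-20150 - 29538) - 174 = -49688 - 174 = -49862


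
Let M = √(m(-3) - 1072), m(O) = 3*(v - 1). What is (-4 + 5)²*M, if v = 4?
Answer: I*√1063 ≈ 32.604*I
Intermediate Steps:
m(O) = 9 (m(O) = 3*(4 - 1) = 3*3 = 9)
M = I*√1063 (M = √(9 - 1072) = √(-1063) = I*√1063 ≈ 32.604*I)
(-4 + 5)²*M = (-4 + 5)²*(I*√1063) = 1²*(I*√1063) = 1*(I*√1063) = I*√1063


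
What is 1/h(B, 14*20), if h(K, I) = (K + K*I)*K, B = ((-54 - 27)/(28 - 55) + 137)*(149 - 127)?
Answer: 1/2665678400 ≈ 3.7514e-10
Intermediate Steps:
B = 3080 (B = (-81/(-27) + 137)*22 = (-81*(-1/27) + 137)*22 = (3 + 137)*22 = 140*22 = 3080)
h(K, I) = K*(K + I*K) (h(K, I) = (K + I*K)*K = K*(K + I*K))
1/h(B, 14*20) = 1/(3080²*(1 + 14*20)) = 1/(9486400*(1 + 280)) = 1/(9486400*281) = 1/2665678400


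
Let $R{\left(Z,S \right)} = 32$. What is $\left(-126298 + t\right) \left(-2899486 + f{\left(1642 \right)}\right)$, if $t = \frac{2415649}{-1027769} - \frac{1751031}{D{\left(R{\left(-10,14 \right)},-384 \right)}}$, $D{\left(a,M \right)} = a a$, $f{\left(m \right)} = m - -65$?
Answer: $\frac{22964493265430240061}{61907968} \approx 3.7095 \cdot 10^{11}$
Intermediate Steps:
$f{\left(m \right)} = 65 + m$ ($f{\left(m \right)} = m + 65 = 65 + m$)
$D{\left(a,M \right)} = a^{2}$
$t = - \frac{106007588495}{61907968}$ ($t = \frac{2415649}{-1027769} - \frac{1751031}{32^{2}} = 2415649 \left(- \frac{1}{1027769}\right) - \frac{1751031}{1024} = - \frac{142097}{60457} - \frac{1751031}{1024} = - \frac{106007588495}{61907968} \approx -1712.3$)
$\left(-126298 + t\right) \left(-2899486 + f{\left(1642 \right)}\right) = \left(-126298 - \frac{106007588495}{61907968}\right) \left(-2899486 + \left(65 + 1642\right)\right) = - \frac{7924860130959 \left(-2899486 + 1707\right)}{61907968} = \left(- \frac{7924860130959}{61907968}\right) \left(-2897779\right) = \frac{22964493265430240061}{61907968}$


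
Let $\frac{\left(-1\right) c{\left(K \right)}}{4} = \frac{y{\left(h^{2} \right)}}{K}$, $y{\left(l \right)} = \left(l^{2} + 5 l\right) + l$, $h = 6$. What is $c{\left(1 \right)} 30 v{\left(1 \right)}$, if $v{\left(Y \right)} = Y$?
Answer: $-181440$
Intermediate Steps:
$y{\left(l \right)} = l^{2} + 6 l$
$c{\left(K \right)} = - \frac{6048}{K}$ ($c{\left(K \right)} = - 4 \frac{6^{2} \left(6 + 6^{2}\right)}{K} = - 4 \frac{36 \left(6 + 36\right)}{K} = - 4 \frac{36 \cdot 42}{K} = - 4 \frac{1512}{K} = - \frac{6048}{K}$)
$c{\left(1 \right)} 30 v{\left(1 \right)} = - \frac{6048}{1} \cdot 30 \cdot 1 = \left(-6048\right) 1 \cdot 30 \cdot 1 = \left(-6048\right) 30 \cdot 1 = \left(-181440\right) 1 = -181440$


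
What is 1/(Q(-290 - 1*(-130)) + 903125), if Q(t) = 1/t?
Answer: 160/144499999 ≈ 1.1073e-6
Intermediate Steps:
1/(Q(-290 - 1*(-130)) + 903125) = 1/(1/(-290 - 1*(-130)) + 903125) = 1/(1/(-290 + 130) + 903125) = 1/(1/(-160) + 903125) = 1/(-1/160 + 903125) = 1/(144499999/160) = 160/144499999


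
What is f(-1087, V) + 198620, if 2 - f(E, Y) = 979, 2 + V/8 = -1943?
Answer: 197643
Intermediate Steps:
V = -15560 (V = -16 + 8*(-1943) = -16 - 15544 = -15560)
f(E, Y) = -977 (f(E, Y) = 2 - 1*979 = 2 - 979 = -977)
f(-1087, V) + 198620 = -977 + 198620 = 197643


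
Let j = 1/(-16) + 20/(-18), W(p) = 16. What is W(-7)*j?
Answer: -169/9 ≈ -18.778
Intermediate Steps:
j = -169/144 (j = 1*(-1/16) + 20*(-1/18) = -1/16 - 10/9 = -169/144 ≈ -1.1736)
W(-7)*j = 16*(-169/144) = -169/9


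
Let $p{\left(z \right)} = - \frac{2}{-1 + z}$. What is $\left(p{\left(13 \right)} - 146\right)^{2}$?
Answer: $\frac{769129}{36} \approx 21365.0$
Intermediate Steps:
$\left(p{\left(13 \right)} - 146\right)^{2} = \left(- \frac{2}{-1 + 13} - 146\right)^{2} = \left(- \frac{2}{12} - 146\right)^{2} = \left(\left(-2\right) \frac{1}{12} - 146\right)^{2} = \left(- \frac{1}{6} - 146\right)^{2} = \left(- \frac{877}{6}\right)^{2} = \frac{769129}{36}$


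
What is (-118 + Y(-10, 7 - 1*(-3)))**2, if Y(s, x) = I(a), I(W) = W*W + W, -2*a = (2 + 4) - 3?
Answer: 219961/16 ≈ 13748.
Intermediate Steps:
a = -3/2 (a = -((2 + 4) - 3)/2 = -(6 - 3)/2 = -1/2*3 = -3/2 ≈ -1.5000)
I(W) = W + W**2 (I(W) = W**2 + W = W + W**2)
Y(s, x) = 3/4 (Y(s, x) = -3*(1 - 3/2)/2 = -3/2*(-1/2) = 3/4)
(-118 + Y(-10, 7 - 1*(-3)))**2 = (-118 + 3/4)**2 = (-469/4)**2 = 219961/16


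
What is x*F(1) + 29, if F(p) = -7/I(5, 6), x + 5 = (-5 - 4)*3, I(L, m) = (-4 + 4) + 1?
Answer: 253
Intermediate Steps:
I(L, m) = 1 (I(L, m) = 0 + 1 = 1)
x = -32 (x = -5 + (-5 - 4)*3 = -5 - 9*3 = -5 - 27 = -32)
F(p) = -7 (F(p) = -7/1 = -7*1 = -7)
x*F(1) + 29 = -32*(-7) + 29 = 224 + 29 = 253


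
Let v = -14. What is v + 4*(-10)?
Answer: -54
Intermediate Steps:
v + 4*(-10) = -14 + 4*(-10) = -14 - 40 = -54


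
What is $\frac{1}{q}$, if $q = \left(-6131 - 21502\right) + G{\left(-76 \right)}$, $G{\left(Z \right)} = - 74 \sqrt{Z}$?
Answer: $\frac{i}{- 27633 i + 148 \sqrt{19}} \approx -3.6169 \cdot 10^{-5} + 8.4439 \cdot 10^{-7} i$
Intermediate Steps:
$q = -27633 - 148 i \sqrt{19}$ ($q = \left(-6131 - 21502\right) - 74 \sqrt{-76} = -27633 - 74 \cdot 2 i \sqrt{19} = -27633 - 148 i \sqrt{19} \approx -27633.0 - 645.12 i$)
$\frac{1}{q} = \frac{1}{-27633 - 148 i \sqrt{19}}$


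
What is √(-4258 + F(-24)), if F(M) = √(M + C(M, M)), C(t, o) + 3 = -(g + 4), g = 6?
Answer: √(-4258 + I*√37) ≈ 0.0466 + 65.253*I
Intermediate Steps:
C(t, o) = -13 (C(t, o) = -3 - (6 + 4) = -3 - 1*10 = -3 - 10 = -13)
F(M) = √(-13 + M) (F(M) = √(M - 13) = √(-13 + M))
√(-4258 + F(-24)) = √(-4258 + √(-13 - 24)) = √(-4258 + √(-37)) = √(-4258 + I*√37)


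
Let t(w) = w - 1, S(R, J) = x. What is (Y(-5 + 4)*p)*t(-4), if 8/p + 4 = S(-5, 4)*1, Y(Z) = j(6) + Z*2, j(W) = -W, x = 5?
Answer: 320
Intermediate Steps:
S(R, J) = 5
Y(Z) = -6 + 2*Z (Y(Z) = -1*6 + Z*2 = -6 + 2*Z)
p = 8 (p = 8/(-4 + 5*1) = 8/(-4 + 5) = 8/1 = 8*1 = 8)
t(w) = -1 + w
(Y(-5 + 4)*p)*t(-4) = ((-6 + 2*(-5 + 4))*8)*(-1 - 4) = ((-6 + 2*(-1))*8)*(-5) = ((-6 - 2)*8)*(-5) = -8*8*(-5) = -64*(-5) = 320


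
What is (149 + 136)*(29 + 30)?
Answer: 16815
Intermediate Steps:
(149 + 136)*(29 + 30) = 285*59 = 16815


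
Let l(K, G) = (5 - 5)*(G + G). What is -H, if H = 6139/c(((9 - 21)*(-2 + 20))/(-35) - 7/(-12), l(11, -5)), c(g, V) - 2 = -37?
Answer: 877/5 ≈ 175.40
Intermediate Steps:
l(K, G) = 0 (l(K, G) = 0*(2*G) = 0)
c(g, V) = -35 (c(g, V) = 2 - 37 = -35)
H = -877/5 (H = 6139/(-35) = 6139*(-1/35) = -877/5 ≈ -175.40)
-H = -1*(-877/5) = 877/5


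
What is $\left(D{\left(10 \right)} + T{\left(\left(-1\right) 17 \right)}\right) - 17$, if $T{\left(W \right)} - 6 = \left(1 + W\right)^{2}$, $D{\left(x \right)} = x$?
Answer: $255$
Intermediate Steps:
$T{\left(W \right)} = 6 + \left(1 + W\right)^{2}$
$\left(D{\left(10 \right)} + T{\left(\left(-1\right) 17 \right)}\right) - 17 = \left(10 + \left(6 + \left(1 - 17\right)^{2}\right)\right) - 17 = \left(10 + \left(6 + \left(-16\right)^{2}\right)\right) - 17 = \left(10 + \left(6 + 256\right)\right) - 17 = \left(10 + 262\right) - 17 = 272 - 17 = 255$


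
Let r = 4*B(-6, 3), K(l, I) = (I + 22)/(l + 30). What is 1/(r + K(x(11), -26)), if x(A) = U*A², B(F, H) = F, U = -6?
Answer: -174/4175 ≈ -0.041677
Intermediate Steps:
x(A) = -6*A²
K(l, I) = (22 + I)/(30 + l)
r = -24 (r = 4*(-6) = -24)
1/(r + K(x(11), -26)) = 1/(-24 + (22 - 26)/(30 - 6*11²)) = 1/(-24 - 4/(30 - 6*121)) = 1/(-24 - 4/(30 - 726)) = 1/(-24 - 4/(-696)) = 1/(-24 - 1/696*(-4)) = 1/(-24 + 1/174) = 1/(-4175/174) = -174/4175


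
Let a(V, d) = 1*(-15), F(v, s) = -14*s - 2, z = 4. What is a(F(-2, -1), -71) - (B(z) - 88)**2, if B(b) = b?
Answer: -7071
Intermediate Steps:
F(v, s) = -2 - 14*s
a(V, d) = -15
a(F(-2, -1), -71) - (B(z) - 88)**2 = -15 - (4 - 88)**2 = -15 - 1*(-84)**2 = -15 - 1*7056 = -15 - 7056 = -7071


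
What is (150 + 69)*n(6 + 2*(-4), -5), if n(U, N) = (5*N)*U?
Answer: 10950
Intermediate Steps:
n(U, N) = 5*N*U
(150 + 69)*n(6 + 2*(-4), -5) = (150 + 69)*(5*(-5)*(6 + 2*(-4))) = 219*(5*(-5)*(6 - 8)) = 219*(5*(-5)*(-2)) = 219*50 = 10950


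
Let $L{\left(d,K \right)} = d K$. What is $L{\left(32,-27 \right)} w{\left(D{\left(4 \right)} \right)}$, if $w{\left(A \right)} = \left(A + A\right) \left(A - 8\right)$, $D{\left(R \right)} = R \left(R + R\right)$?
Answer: $-1327104$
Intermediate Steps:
$D{\left(R \right)} = 2 R^{2}$ ($D{\left(R \right)} = R 2 R = 2 R^{2}$)
$L{\left(d,K \right)} = K d$
$w{\left(A \right)} = 2 A \left(-8 + A\right)$
$L{\left(32,-27 \right)} w{\left(D{\left(4 \right)} \right)} = \left(-27\right) 32 \cdot 2 \cdot 2 \cdot 4^{2} \left(-8 + 2 \cdot 4^{2}\right) = - 864 \cdot 2 \cdot 2 \cdot 16 \left(-8 + 2 \cdot 16\right) = - 864 \cdot 2 \cdot 32 \left(-8 + 32\right) = - 864 \cdot 2 \cdot 32 \cdot 24 = \left(-864\right) 1536 = -1327104$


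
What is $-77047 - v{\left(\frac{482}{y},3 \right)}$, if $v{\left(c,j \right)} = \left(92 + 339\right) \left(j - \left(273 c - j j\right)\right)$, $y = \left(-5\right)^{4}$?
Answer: $\frac{5326691}{625} \approx 8522.7$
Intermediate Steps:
$y = 625$
$v{\left(c,j \right)} = - 117663 c + 431 j + 431 j^{2}$ ($v{\left(c,j \right)} = 431 \left(j - \left(- j^{2} + 273 c\right)\right) = 431 \left(j + j^{2} - 273 c\right) = - 117663 c + 431 j + 431 j^{2}$)
$-77047 - v{\left(\frac{482}{y},3 \right)} = -77047 - \left(- 117663 \cdot \frac{482}{625} + 431 \cdot 3 + 431 \cdot 3^{2}\right) = -77047 - \left(- 117663 \cdot 482 \cdot \frac{1}{625} + 1293 + 431 \cdot 9\right) = -77047 - \left(\left(-117663\right) \frac{482}{625} + 1293 + 3879\right) = -77047 - \left(- \frac{56713566}{625} + 1293 + 3879\right) = -77047 - - \frac{53481066}{625} = -77047 + \frac{53481066}{625} = \frac{5326691}{625}$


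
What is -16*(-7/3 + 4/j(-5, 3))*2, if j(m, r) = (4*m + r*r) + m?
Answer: 248/3 ≈ 82.667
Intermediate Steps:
j(m, r) = r² + 5*m (j(m, r) = (4*m + r²) + m = (r² + 4*m) + m = r² + 5*m)
-16*(-7/3 + 4/j(-5, 3))*2 = -16*(-7/3 + 4/(3² + 5*(-5)))*2 = -16*(-7*⅓ + 4/(9 - 25))*2 = -16*(-7/3 + 4/(-16))*2 = -16*(-7/3 + 4*(-1/16))*2 = -16*(-7/3 - ¼)*2 = -16*(-31/12)*2 = (124/3)*2 = 248/3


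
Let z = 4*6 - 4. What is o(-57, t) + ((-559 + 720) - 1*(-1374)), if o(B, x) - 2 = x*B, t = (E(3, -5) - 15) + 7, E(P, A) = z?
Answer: 853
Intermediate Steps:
z = 20 (z = 24 - 4 = 20)
E(P, A) = 20
t = 12 (t = (20 - 15) + 7 = 5 + 7 = 12)
o(B, x) = 2 + B*x (o(B, x) = 2 + x*B = 2 + B*x)
o(-57, t) + ((-559 + 720) - 1*(-1374)) = (2 - 57*12) + ((-559 + 720) - 1*(-1374)) = (2 - 684) + (161 + 1374) = -682 + 1535 = 853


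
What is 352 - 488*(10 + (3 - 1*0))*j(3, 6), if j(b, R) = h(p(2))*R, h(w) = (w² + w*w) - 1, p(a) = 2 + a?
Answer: -1179632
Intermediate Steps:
h(w) = -1 + 2*w² (h(w) = (w² + w²) - 1 = 2*w² - 1 = -1 + 2*w²)
j(b, R) = 31*R (j(b, R) = (-1 + 2*(2 + 2)²)*R = (-1 + 2*4²)*R = (-1 + 2*16)*R = (-1 + 32)*R = 31*R)
352 - 488*(10 + (3 - 1*0))*j(3, 6) = 352 - 488*(10 + (3 - 1*0))*31*6 = 352 - 488*(10 + (3 + 0))*186 = 352 - 488*(10 + 3)*186 = 352 - 6344*186 = 352 - 488*2418 = 352 - 1179984 = -1179632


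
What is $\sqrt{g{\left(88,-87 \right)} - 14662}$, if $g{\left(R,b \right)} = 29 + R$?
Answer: $i \sqrt{14545} \approx 120.6 i$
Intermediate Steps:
$\sqrt{g{\left(88,-87 \right)} - 14662} = \sqrt{\left(29 + 88\right) - 14662} = \sqrt{117 - 14662} = \sqrt{-14545} = i \sqrt{14545}$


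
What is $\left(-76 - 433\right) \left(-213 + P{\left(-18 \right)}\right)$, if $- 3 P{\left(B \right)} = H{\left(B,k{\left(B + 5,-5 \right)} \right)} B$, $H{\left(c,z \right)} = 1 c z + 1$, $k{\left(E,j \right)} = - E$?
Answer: $819999$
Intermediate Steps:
$H{\left(c,z \right)} = 1 + c z$ ($H{\left(c,z \right)} = c z + 1 = 1 + c z$)
$P{\left(B \right)} = - \frac{B \left(1 + B \left(-5 - B\right)\right)}{3}$ ($P{\left(B \right)} = - \frac{\left(1 + B \left(- (B + 5)\right)\right) B}{3} = - \frac{\left(1 + B \left(- (5 + B)\right)\right) B}{3} = - \frac{\left(1 + B \left(-5 - B\right)\right) B}{3} = - \frac{B \left(1 + B \left(-5 - B\right)\right)}{3}$)
$\left(-76 - 433\right) \left(-213 + P{\left(-18 \right)}\right) = \left(-76 - 433\right) \left(-213 + \frac{1}{3} \left(-18\right) \left(-1 - 18 \left(5 - 18\right)\right)\right) = - 509 \left(-213 + \frac{1}{3} \left(-18\right) \left(-1 - -234\right)\right) = - 509 \left(-213 + \frac{1}{3} \left(-18\right) \left(-1 + 234\right)\right) = - 509 \left(-213 + \frac{1}{3} \left(-18\right) 233\right) = - 509 \left(-213 - 1398\right) = \left(-509\right) \left(-1611\right) = 819999$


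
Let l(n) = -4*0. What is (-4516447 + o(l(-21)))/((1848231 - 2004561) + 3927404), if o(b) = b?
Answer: -4516447/3771074 ≈ -1.1977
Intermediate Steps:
l(n) = 0
(-4516447 + o(l(-21)))/((1848231 - 2004561) + 3927404) = (-4516447 + 0)/((1848231 - 2004561) + 3927404) = -4516447/(-156330 + 3927404) = -4516447/3771074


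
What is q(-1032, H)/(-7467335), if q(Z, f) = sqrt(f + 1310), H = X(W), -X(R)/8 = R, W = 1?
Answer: -sqrt(1302)/7467335 ≈ -4.8321e-6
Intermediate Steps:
X(R) = -8*R
H = -8 (H = -8*1 = -8)
q(Z, f) = sqrt(1310 + f)
q(-1032, H)/(-7467335) = sqrt(1310 - 8)/(-7467335) = sqrt(1302)*(-1/7467335) = -sqrt(1302)/7467335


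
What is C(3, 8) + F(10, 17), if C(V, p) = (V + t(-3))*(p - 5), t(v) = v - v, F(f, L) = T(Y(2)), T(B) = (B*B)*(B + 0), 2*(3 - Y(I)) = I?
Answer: 17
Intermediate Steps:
Y(I) = 3 - I/2
T(B) = B³ (T(B) = B²*B = B³)
F(f, L) = 8 (F(f, L) = (3 - ½*2)³ = (3 - 1)³ = 2³ = 8)
t(v) = 0
C(V, p) = V*(-5 + p) (C(V, p) = (V + 0)*(p - 5) = V*(-5 + p))
C(3, 8) + F(10, 17) = 3*(-5 + 8) + 8 = 3*3 + 8 = 9 + 8 = 17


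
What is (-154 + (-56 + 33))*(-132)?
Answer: 23364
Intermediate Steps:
(-154 + (-56 + 33))*(-132) = (-154 - 23)*(-132) = -177*(-132) = 23364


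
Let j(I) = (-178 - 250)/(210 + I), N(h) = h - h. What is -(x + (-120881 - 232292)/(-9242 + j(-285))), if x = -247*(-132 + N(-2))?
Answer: -22611996063/692722 ≈ -32642.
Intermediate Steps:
N(h) = 0
x = 32604 (x = -247*(-132 + 0) = -247*(-132) = 32604)
j(I) = -428/(210 + I)
-(x + (-120881 - 232292)/(-9242 + j(-285))) = -(32604 + (-120881 - 232292)/(-9242 - 428/(210 - 285))) = -(32604 - 353173/(-9242 - 428/(-75))) = -(32604 - 353173/(-9242 - 428*(-1/75))) = -(32604 - 353173/(-9242 + 428/75)) = -(32604 - 353173/(-692722/75)) = -(32604 - 353173*(-75/692722)) = -(32604 + 26487975/692722) = -1*22611996063/692722 = -22611996063/692722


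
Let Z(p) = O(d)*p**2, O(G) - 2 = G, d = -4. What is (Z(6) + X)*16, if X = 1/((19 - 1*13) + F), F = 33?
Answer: -44912/39 ≈ -1151.6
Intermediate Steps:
O(G) = 2 + G
Z(p) = -2*p**2 (Z(p) = (2 - 4)*p**2 = -2*p**2)
X = 1/39 (X = 1/((19 - 1*13) + 33) = 1/((19 - 13) + 33) = 1/(6 + 33) = 1/39 ≈ 0.025641)
(Z(6) + X)*16 = (-2*6**2 + 1/39)*16 = (-2*36 + 1/39)*16 = (-72 + 1/39)*16 = -2807/39*16 = -44912/39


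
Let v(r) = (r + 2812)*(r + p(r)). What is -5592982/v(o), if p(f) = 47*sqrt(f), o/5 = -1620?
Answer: -2796491/27256996 - 131435077*I/2453129640 ≈ -0.1026 - 0.053578*I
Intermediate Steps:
o = -8100 (o = 5*(-1620) = -8100)
v(r) = (2812 + r)*(r + 47*sqrt(r)) (v(r) = (r + 2812)*(r + 47*sqrt(r)) = (2812 + r)*(r + 47*sqrt(r)))
-5592982/v(o) = -5592982/((-8100)**2 + 47*(-8100)**(3/2) + 2812*(-8100) + 132164*sqrt(-8100)) = -5592982/(65610000 + 47*(-729000*I) - 22777200 + 132164*(90*I)) = -5592982/(65610000 - 34263000*I - 22777200 + 11894760*I) = -5592982*(42832800 + 22368240*I)/2334986916537600 = -2796491*(42832800 + 22368240*I)/1167493458268800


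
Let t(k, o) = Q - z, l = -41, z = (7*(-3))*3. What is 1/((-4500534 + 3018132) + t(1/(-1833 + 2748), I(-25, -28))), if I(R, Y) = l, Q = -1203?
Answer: -1/1483542 ≈ -6.7406e-7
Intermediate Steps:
z = -63 (z = -21*3 = -63)
I(R, Y) = -41
t(k, o) = -1140 (t(k, o) = -1203 - 1*(-63) = -1203 + 63 = -1140)
1/((-4500534 + 3018132) + t(1/(-1833 + 2748), I(-25, -28))) = 1/((-4500534 + 3018132) - 1140) = 1/(-1482402 - 1140) = 1/(-1483542) = -1/1483542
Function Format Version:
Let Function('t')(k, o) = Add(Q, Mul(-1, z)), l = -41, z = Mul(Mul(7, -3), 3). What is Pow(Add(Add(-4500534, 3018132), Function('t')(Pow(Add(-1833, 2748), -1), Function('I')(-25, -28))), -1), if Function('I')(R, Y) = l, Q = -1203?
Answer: Rational(-1, 1483542) ≈ -6.7406e-7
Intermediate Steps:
z = -63 (z = Mul(-21, 3) = -63)
Function('I')(R, Y) = -41
Function('t')(k, o) = -1140 (Function('t')(k, o) = Add(-1203, Mul(-1, -63)) = Add(-1203, 63) = -1140)
Pow(Add(Add(-4500534, 3018132), Function('t')(Pow(Add(-1833, 2748), -1), Function('I')(-25, -28))), -1) = Pow(Add(Add(-4500534, 3018132), -1140), -1) = Pow(Add(-1482402, -1140), -1) = Pow(-1483542, -1) = Rational(-1, 1483542)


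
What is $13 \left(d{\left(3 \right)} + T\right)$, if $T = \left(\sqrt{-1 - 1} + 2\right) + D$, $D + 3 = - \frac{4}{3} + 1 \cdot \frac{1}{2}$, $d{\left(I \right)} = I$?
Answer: $\frac{91}{6} + 13 i \sqrt{2} \approx 15.167 + 18.385 i$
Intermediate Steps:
$D = - \frac{23}{6}$ ($D = -3 + \left(- \frac{4}{3} + 1 \cdot \frac{1}{2}\right) = -3 + \left(\left(-4\right) \frac{1}{3} + 1 \cdot \frac{1}{2}\right) = -3 + \left(- \frac{4}{3} + \frac{1}{2}\right) = -3 - \frac{5}{6} = - \frac{23}{6} \approx -3.8333$)
$T = - \frac{11}{6} + i \sqrt{2}$ ($T = \left(\sqrt{-1 - 1} + 2\right) - \frac{23}{6} = \left(\sqrt{-2} + 2\right) - \frac{23}{6} = \left(i \sqrt{2} + 2\right) - \frac{23}{6} = \left(2 + i \sqrt{2}\right) - \frac{23}{6} = - \frac{11}{6} + i \sqrt{2} \approx -1.8333 + 1.4142 i$)
$13 \left(d{\left(3 \right)} + T\right) = 13 \left(3 - \left(\frac{11}{6} - i \sqrt{2}\right)\right) = 13 \left(\frac{7}{6} + i \sqrt{2}\right) = \frac{91}{6} + 13 i \sqrt{2}$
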